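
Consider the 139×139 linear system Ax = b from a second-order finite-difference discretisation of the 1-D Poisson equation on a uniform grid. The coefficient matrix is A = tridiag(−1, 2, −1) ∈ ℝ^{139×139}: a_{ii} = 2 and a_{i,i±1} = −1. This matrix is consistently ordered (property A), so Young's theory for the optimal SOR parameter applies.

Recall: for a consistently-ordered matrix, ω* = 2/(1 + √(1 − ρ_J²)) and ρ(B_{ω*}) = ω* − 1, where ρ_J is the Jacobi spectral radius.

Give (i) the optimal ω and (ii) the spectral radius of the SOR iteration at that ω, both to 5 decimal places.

ω* = 1.95611, ρ_SOR = 0.95611

ρ_J = max_k |cos(kπ/140)| = cos(π/140) = 0.99975
√(1−ρ_J²) simplifies to sin(π/140) = 0.022438.
Then 2/(1+√(1−ρ_J²)) = 2/(1+0.022438); ω* = 2/1.022438 = 1.95611.
[ρ_SOR] ω* − 1 = 0.95611.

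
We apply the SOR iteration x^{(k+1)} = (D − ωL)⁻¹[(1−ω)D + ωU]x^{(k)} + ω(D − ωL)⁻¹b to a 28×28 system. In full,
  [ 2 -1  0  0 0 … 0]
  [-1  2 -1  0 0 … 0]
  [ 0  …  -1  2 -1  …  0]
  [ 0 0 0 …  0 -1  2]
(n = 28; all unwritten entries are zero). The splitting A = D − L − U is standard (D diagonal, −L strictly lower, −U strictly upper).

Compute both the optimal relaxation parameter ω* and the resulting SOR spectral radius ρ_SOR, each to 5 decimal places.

ω* = 1.80486, ρ_SOR = 0.80486

½·tridiag(1,0,1) at n=28: λ_k = cos(kπ/29); max |λ| at k=1 ⇒ ρ_J = cos(π/29) ≈ 0.99414.
√(1−ρ_J²) simplifies to sin(π/29) = 0.108119.
So ω* = 2/1.108119 = 1.80486 (Young).
ρ(B_{ω*}) = ω*−1 = 0.80486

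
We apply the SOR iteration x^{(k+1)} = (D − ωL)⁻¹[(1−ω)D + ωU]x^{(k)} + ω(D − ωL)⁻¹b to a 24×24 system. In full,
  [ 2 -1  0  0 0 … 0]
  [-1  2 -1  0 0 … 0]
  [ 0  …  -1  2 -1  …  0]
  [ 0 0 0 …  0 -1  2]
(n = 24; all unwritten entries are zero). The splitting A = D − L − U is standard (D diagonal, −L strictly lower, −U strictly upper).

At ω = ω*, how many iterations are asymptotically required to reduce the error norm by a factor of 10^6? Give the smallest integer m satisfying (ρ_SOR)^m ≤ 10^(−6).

m = 55

B_J for the 24×24 system has eigenvalues cos(kπ/25); ρ_J = cos(π/25) = 0.9921147.
√(1 − cos²(π/25)) = sin(π/25) ≈ 0.1253332.
Young: ω* = 2/(1+√(1−ρ_J²)) = 2/(1+0.1253332) = 2/1.1253332 = 1.7772514.
and ρ(B_{ω*}) = 1.7772514 − 1 = 0.7772514.
m ≥ 6·ln10 / (−ln 0.7772514) = 54.825; smallest integer m = 55.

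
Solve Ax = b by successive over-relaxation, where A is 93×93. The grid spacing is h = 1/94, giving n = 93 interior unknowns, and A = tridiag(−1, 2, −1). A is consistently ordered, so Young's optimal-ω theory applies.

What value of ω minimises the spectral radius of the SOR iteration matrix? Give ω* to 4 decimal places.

ω* = 1.9353

[ρ_J] n=93: ρ(B_J) = cos(π/(n+1)) = cos(π/94) = 0.9994.
√(1 − cos²(π/94)) = sin(π/94) ≈ 0.03341.
[ω*] 2 ÷ (1 + 0.03341) = 2 ÷ 1.03341 = 1.9353.
[ρ_SOR] ω* − 1 = 0.9353.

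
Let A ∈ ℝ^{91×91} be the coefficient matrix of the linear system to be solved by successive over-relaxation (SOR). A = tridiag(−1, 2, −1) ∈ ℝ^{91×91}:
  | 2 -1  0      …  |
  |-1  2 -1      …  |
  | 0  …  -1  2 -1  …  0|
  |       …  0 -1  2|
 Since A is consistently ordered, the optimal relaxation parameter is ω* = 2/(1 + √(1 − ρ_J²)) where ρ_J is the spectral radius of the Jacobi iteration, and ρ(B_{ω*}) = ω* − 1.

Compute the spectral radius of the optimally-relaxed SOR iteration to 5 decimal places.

spectrum of D⁻¹(L+U) = {cos(kπ/92) : 1≤k≤91}; ρ_J = cos(π/92) = 0.99942.
root = sin(π/92) = 0.034141  (since 1−cos² = sin²).
So ω* = 2/1.034141 = 1.93397 (Young).
and ρ(B_{ω*}) = 1.93397 − 1 = 0.93397.

ρ_SOR = 0.93397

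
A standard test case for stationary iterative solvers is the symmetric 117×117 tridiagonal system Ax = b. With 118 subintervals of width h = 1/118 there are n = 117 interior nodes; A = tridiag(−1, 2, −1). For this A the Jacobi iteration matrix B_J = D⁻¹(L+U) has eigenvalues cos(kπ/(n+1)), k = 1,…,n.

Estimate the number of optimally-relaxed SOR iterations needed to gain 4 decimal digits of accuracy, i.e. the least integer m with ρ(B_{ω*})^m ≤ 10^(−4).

m = 173

ρ_J = max_k |cos(kπ/118)| = cos(π/118) = 0.9996456
√(1 − cos²(π/118)) = sin(π/118) ≈ 0.0266205.
ω* = 2 / (1 + 0.0266205) = 2 / 1.0266205 ≈ 1.9481396.
Hence ρ(B_{ω*}) = 1.9481396 − 1 = 0.9481396.
Need (0.9481396)^m ≤ 10^(−4): m ≥ 4·ln10/|ln 0.9481396| = 9.21034/0.0532535 = 172.953 ⇒ m = 173.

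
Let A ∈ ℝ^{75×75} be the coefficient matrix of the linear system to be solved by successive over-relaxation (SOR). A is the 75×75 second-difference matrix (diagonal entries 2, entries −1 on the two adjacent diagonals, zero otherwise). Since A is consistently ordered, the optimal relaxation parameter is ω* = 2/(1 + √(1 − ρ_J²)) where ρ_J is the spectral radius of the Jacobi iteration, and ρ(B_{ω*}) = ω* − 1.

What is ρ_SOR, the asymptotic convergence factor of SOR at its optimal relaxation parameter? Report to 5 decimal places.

½·tridiag(1,0,1) at n=75: λ_k = cos(kπ/76); max |λ| at k=1 ⇒ ρ_J = cos(π/76) ≈ 0.99915.
root = sin(π/76) = 0.041325  (since 1−cos² = sin²).
So ω* = 2/1.041325 = 1.92063 (Young).
ρ_SOR = ω* − 1 = 1.92063 − 1 = 0.92063.

ρ_SOR = 0.92063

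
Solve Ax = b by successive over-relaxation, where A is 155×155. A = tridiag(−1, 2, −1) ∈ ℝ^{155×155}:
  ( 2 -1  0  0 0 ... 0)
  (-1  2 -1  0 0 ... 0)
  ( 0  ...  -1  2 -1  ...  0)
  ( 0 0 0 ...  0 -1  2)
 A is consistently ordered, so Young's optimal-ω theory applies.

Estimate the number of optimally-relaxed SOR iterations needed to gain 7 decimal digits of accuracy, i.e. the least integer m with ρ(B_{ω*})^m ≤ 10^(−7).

½·tridiag(1,0,1) at n=155: λ_k = cos(kπ/156); max |λ| at k=1 ⇒ ρ_J = cos(π/156) ≈ 0.9997972.
1 − cos²(π/156) = sin²(π/156) ⇒ √(1−ρ_J²) = sin(π/156) = 0.0201371.
[ω*] 2 ÷ (1 + 0.0201371) = 2 ÷ 1.0201371 = 1.9605208.
[ρ_SOR] ω* − 1 = 0.9605208.
7·ln10 = 16.1181; −ln(0.9605208) = 0.0402796; m = ⌈16.1181/0.0402796⌉ = ⌈400.155⌉ = 401.

m = 401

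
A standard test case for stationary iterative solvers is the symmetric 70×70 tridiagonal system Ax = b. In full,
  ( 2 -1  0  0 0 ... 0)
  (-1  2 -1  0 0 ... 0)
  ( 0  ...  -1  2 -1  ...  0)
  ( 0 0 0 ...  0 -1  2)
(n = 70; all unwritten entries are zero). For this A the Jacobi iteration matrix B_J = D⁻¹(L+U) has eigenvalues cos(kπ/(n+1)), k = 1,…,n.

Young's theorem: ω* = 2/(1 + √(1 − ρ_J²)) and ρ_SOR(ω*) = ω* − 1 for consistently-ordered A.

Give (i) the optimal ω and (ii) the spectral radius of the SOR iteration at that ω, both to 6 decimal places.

spectrum of D⁻¹(L+U) = {cos(kπ/71) : 1≤k≤70}; ρ_J = cos(π/71) = 0.999021.
1 − cos²(π/71) = sin²(π/71) ⇒ √(1−ρ_J²) = sin(π/71) = 0.0442333.
ω* = 2/(1+0.0442333) = 1.915281
[ρ_SOR] ω* − 1 = 0.915281.

ω* = 1.915281, ρ_SOR = 0.915281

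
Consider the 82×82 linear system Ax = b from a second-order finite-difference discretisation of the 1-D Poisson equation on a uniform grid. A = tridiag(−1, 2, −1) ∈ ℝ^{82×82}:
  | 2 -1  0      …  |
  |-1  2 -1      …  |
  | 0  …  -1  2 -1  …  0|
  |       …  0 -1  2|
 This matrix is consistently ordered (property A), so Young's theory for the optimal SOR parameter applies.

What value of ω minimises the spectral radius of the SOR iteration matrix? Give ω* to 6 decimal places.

ω* = 1.927077

½·tridiag(1,0,1) at n=82: λ_k = cos(kπ/83); max |λ| at k=1 ⇒ ρ_J = cos(π/83) ≈ 0.999284.
√(1−ρ_J²) simplifies to sin(π/83) = 0.0378415.
ω* = 2/(1+0.0378415) = 1.927077
ρ_SOR = ω* − 1 ≈ 0.927077.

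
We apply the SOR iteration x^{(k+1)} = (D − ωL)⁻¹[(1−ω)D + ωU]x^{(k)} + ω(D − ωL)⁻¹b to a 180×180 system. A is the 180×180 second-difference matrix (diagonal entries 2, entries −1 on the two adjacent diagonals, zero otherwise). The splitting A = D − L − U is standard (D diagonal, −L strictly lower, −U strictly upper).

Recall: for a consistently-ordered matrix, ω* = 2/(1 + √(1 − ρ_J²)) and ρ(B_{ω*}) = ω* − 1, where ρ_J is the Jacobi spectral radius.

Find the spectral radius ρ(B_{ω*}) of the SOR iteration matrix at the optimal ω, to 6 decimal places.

½·tridiag(1,0,1) at n=180: λ_k = cos(kπ/181); max |λ| at k=1 ⇒ ρ_J = cos(π/181) ≈ 0.999849.
√(1−ρ_J²) simplifies to sin(π/181) = 0.0173560.
Young: ω* = 2/(1+√(1−ρ_J²)) = 2/(1+0.0173560) = 2/1.0173560 = 1.965880.
ρ_SOR = ω* − 1 ≈ 0.965880.

ρ_SOR = 0.965880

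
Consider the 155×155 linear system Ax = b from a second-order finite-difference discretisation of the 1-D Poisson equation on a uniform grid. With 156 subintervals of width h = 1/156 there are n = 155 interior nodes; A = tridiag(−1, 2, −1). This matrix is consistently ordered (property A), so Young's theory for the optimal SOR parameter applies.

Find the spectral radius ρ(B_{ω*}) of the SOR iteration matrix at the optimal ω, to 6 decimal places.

ρ_SOR = 0.960521

With n=155, ρ(Jacobi) = cos(π/156) = 0.999797.
1 − cos²(π/156) = sin²(π/156) ⇒ √(1−ρ_J²) = sin(π/156) = 0.0201371.
Then 2/(1+√(1−ρ_J²)) = 2/(1+0.0201371); ω* = 2/1.0201371 = 1.960521.
[ρ_SOR] ω* − 1 = 0.960521.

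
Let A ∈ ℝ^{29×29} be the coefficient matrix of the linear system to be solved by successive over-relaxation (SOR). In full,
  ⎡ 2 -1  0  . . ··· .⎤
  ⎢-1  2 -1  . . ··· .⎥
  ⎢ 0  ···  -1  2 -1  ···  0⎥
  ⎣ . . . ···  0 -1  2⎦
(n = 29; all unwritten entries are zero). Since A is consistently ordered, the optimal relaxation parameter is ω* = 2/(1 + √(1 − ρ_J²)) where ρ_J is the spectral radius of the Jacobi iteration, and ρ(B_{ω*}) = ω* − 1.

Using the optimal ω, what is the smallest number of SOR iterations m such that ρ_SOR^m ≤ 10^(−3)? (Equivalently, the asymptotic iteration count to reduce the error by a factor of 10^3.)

ρ_J = max_k |cos(kπ/30)| = cos(π/30) = 0.9945219
√(1−ρ_J²) = |sin(π/30)| = 0.1045285
Then 2/(1+√(1−ρ_J²)) = 2/(1+0.1045285); ω* = 2/1.1045285 = 1.8107274.
ρ_SOR = ω* − 1 ≈ 0.8107274.
Need (0.8107274)^m ≤ 10^(−3): m ≥ 3·ln10/|ln 0.8107274| = 6.90776/0.209823 = 32.922 ⇒ m = 33.

m = 33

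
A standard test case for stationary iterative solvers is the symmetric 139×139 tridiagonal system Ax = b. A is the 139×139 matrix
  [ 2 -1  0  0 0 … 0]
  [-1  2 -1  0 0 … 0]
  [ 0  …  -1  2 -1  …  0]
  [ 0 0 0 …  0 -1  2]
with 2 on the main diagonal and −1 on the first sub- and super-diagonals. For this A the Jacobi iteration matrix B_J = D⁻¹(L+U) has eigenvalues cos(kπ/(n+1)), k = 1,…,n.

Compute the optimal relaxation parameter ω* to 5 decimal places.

B_J for the 139×139 system has eigenvalues cos(kπ/140); ρ_J = cos(π/140) = 0.99975.
√(1 − cos²(π/140)) = sin(π/140) ≈ 0.022438.
[ω*] 2 ÷ (1 + 0.022438) = 2 ÷ 1.022438 = 1.95611.
ρ(B_{ω*}) = ω*−1 = 0.95611

ω* = 1.95611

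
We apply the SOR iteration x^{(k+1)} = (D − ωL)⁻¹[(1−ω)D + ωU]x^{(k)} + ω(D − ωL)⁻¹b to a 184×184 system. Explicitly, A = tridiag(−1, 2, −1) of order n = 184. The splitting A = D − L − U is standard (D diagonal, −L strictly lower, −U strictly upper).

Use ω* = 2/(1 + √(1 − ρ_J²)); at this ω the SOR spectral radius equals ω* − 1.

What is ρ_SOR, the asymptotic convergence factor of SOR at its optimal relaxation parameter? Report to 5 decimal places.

ρ_SOR = 0.96661

ρ_J = max_k |cos(kπ/185)| = cos(π/185) = 0.99986
1 − cos²(π/185) = sin²(π/185) ⇒ √(1−ρ_J²) = sin(π/185) = 0.016981.
ω* = 2/(1+0.016981) = 1.96661
Hence ρ(B_{ω*}) = 1.96661 − 1 = 0.96661.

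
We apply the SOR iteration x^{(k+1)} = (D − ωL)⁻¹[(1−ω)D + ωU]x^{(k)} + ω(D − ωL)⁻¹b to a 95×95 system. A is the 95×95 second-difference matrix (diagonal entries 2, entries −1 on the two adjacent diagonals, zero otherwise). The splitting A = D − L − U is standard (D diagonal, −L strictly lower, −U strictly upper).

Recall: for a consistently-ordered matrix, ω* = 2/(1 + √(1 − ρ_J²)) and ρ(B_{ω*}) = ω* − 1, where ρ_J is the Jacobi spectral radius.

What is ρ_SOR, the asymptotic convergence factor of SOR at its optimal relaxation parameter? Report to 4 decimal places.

With n=95, ρ(Jacobi) = cos(π/96) = 0.9995.
√(1−ρ_J²) simplifies to sin(π/96) = 0.03272.
[ω*] 2 ÷ (1 + 0.03272) = 2 ÷ 1.03272 = 1.9366.
and ρ(B_{ω*}) = 1.9366 − 1 = 0.9366.

ρ_SOR = 0.9366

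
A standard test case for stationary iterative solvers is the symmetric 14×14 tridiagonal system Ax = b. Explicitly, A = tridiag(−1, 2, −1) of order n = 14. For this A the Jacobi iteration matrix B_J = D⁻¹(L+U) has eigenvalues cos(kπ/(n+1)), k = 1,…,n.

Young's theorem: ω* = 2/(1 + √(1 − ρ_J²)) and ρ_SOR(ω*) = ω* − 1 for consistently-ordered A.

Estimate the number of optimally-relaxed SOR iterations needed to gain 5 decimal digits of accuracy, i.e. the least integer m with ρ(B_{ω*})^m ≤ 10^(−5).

½·tridiag(1,0,1) at n=14: λ_k = cos(kπ/15); max |λ| at k=1 ⇒ ρ_J = cos(π/15) ≈ 0.9781476.
√(1−ρ_J²) simplifies to sin(π/15) = 0.2079117.
ω* = 2 / (1 + 0.2079117) = 2 / 1.2079117 ≈ 1.6557502.
[ρ_SOR] ω* − 1 = 0.6557502.
For 5 digits: m = 5·ln10 / (−ln 0.6557502) = 11.5129/0.421975 = 27.283; round up → m = 28.

m = 28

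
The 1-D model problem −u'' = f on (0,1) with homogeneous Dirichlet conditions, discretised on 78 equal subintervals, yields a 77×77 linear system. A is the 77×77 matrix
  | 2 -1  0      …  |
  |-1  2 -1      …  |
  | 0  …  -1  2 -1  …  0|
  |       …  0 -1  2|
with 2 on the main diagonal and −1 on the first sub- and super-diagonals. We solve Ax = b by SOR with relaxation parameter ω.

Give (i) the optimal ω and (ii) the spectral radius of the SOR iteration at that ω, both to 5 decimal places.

With n=77, ρ(Jacobi) = cos(π/78) = 0.99919.
√(1 − cos²(π/78)) = sin(π/78) ≈ 0.040266.
So ω* = 2/1.040266 = 1.92259 (Young).
ρ_SOR = ω* − 1 = 1.92259 − 1 = 0.92259.

ω* = 1.92259, ρ_SOR = 0.92259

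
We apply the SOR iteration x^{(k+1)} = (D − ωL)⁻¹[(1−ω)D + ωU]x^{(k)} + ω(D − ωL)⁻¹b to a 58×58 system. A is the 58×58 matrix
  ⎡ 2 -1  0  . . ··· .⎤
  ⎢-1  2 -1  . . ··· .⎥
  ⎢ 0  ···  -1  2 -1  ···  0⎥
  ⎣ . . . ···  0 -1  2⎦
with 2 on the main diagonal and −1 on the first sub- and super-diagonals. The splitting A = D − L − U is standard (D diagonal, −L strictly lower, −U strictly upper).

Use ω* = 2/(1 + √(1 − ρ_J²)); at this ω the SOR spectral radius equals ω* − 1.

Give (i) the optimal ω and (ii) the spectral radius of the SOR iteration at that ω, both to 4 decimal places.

ω* = 1.8989, ρ_SOR = 0.8989

½·tridiag(1,0,1) at n=58: λ_k = cos(kπ/59); max |λ| at k=1 ⇒ ρ_J = cos(π/59) ≈ 0.9986.
√(1 − cos²(π/59)) = sin(π/59) ≈ 0.05322.
ω* = 2/(1 + 0.05322) = 2/1.05322 = 1.8989.
ρ_SOR = ω* − 1 ≈ 0.8989.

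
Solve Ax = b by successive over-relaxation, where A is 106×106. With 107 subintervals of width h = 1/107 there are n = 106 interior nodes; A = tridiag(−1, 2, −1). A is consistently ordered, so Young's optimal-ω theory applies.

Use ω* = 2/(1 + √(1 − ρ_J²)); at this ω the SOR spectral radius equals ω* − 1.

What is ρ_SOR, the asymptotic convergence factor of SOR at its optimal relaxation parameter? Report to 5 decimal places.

ρ_SOR = 0.94296

n=106: λ(B_J) = 1 − λ(A)/2 = cos(kπ/107); k=1 gives ρ_J = 0.99957.
√(1−ρ_J²) simplifies to sin(π/107) = 0.029356.
[ω*] 2 ÷ (1 + 0.029356) = 2 ÷ 1.029356 = 1.94296.
At ω = 1.94296 every |λ(B_ω)| = ω−1, so ρ_SOR = 0.94296.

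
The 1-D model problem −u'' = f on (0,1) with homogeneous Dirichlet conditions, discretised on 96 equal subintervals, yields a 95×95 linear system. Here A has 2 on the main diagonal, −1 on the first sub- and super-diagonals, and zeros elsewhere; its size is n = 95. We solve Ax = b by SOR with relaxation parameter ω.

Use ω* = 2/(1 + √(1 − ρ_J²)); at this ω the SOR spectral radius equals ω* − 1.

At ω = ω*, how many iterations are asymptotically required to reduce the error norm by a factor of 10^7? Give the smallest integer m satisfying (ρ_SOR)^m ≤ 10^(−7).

m = 247

B_J for the 95×95 system has eigenvalues cos(kπ/96); ρ_J = cos(π/96) = 0.9994646.
√(1−ρ_J²) = |sin(π/96)| = 0.0327191
Then 2/(1+√(1−ρ_J²)) = 2/(1+0.0327191); ω* = 2/1.0327191 = 1.9366350.
and ρ(B_{ω*}) = 1.9366350 − 1 = 0.9366350.
(0.9366350)^m ≤ 10^{−7}  ⇒  m·ln(0.9366350) ≤ −7·ln10  ⇒  m ≥ 246.222  ⇒  m = 247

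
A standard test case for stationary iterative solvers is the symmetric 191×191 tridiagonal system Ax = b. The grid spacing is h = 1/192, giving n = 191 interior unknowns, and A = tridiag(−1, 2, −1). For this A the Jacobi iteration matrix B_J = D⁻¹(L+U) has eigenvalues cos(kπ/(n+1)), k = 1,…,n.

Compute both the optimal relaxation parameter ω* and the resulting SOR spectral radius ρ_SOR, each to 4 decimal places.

B_J for the 191×191 system has eigenvalues cos(kπ/192); ρ_J = cos(π/192) = 0.9999.
√(1−ρ_J²) simplifies to sin(π/192) = 0.01636.
Then 2/(1+√(1−ρ_J²)) = 2/(1+0.01636); ω* = 2/1.01636 = 1.9678.
ρ_SOR = ω* − 1 ≈ 0.9678.

ω* = 1.9678, ρ_SOR = 0.9678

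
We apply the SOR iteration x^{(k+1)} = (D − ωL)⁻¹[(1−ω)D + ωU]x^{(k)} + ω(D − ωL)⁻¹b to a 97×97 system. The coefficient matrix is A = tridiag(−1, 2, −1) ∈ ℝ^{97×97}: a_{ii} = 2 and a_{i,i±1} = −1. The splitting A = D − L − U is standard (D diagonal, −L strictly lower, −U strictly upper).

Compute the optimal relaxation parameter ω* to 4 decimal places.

½·tridiag(1,0,1) at n=97: λ_k = cos(kπ/98); max |λ| at k=1 ⇒ ρ_J = cos(π/98) ≈ 0.9995.
√(1 − cos²(π/98)) = sin(π/98) ≈ 0.03205.
ω* = 2 / (1 + 0.03205) = 2 / 1.03205 ≈ 1.9379.
At ω = 1.9379 every |λ(B_ω)| = ω−1, so ρ_SOR = 0.9379.

ω* = 1.9379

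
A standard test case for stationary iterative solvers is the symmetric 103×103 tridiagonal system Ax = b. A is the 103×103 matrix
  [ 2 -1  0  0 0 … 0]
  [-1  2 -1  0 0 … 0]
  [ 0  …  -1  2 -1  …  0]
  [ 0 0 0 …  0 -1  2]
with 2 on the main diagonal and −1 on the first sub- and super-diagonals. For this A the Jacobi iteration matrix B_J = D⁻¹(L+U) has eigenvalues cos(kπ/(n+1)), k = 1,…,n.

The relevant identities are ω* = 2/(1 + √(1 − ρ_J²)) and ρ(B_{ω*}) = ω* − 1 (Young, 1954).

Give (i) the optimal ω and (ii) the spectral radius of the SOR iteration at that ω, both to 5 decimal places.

½·tridiag(1,0,1) at n=103: λ_k = cos(kπ/104); max |λ| at k=1 ⇒ ρ_J = cos(π/104) ≈ 0.99954.
root = sin(π/104) = 0.030203  (since 1−cos² = sin²).
ω* = 2/(1+0.030203) = 1.94136
At ω = 1.94136 every |λ(B_ω)| = ω−1, so ρ_SOR = 0.94136.

ω* = 1.94136, ρ_SOR = 0.94136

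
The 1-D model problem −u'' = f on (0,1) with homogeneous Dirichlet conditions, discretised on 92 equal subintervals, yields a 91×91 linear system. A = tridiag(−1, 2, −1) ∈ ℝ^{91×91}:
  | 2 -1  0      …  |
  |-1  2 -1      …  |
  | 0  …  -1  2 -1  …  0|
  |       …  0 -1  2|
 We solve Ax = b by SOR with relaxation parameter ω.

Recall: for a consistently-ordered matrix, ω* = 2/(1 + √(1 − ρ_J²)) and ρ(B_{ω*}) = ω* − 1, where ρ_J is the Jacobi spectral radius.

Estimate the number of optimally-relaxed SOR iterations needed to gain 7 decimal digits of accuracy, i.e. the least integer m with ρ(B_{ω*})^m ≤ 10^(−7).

With n=91, ρ(Jacobi) = cos(π/92) = 0.9994170.
1 − cos²(π/92) = sin²(π/92) ⇒ √(1−ρ_J²) = sin(π/92) = 0.0341411.
So ω* = 2/1.0341411 = 1.9339721 (Young).
At ω = 1.9339721 every |λ(B_ω)| = ω−1, so ρ_SOR = 0.9339721.
ρ_SOR^m ≤ 10^(−7) ⇔ m ≥ 7·ln10/(−ln 0.9339721) = 16.1181/0.0683087 = 235.960; m = ⌈235.960⌉ = 236.

m = 236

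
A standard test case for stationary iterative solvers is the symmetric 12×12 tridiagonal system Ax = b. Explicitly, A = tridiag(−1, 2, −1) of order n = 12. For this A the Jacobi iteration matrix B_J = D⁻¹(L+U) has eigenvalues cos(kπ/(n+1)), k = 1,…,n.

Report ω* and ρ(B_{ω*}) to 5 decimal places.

With n=12, ρ(Jacobi) = cos(π/13) = 0.97094.
√(1 − cos²(π/13)) = sin(π/13) ≈ 0.239316.
ω* = 2 / (1 + 0.239316) = 2 / 1.239316 ≈ 1.61379.
and ρ(B_{ω*}) = 1.61379 − 1 = 0.61379.

ω* = 1.61379, ρ_SOR = 0.61379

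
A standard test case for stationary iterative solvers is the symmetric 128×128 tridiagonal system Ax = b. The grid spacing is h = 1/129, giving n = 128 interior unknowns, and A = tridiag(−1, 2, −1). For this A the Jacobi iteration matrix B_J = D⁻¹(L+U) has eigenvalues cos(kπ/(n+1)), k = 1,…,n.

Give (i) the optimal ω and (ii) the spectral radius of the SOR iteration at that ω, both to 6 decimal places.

ω* = 1.952456, ρ_SOR = 0.952456

ρ_J = max_k |cos(kπ/129)| = cos(π/129) = 0.999703
1 − cos²(π/129) = sin²(π/129) ⇒ √(1−ρ_J²) = sin(π/129) = 0.0243510.
Then 2/(1+√(1−ρ_J²)) = 2/(1+0.0243510); ω* = 2/1.0243510 = 1.952456.
Hence ρ(B_{ω*}) = 1.952456 − 1 = 0.952456.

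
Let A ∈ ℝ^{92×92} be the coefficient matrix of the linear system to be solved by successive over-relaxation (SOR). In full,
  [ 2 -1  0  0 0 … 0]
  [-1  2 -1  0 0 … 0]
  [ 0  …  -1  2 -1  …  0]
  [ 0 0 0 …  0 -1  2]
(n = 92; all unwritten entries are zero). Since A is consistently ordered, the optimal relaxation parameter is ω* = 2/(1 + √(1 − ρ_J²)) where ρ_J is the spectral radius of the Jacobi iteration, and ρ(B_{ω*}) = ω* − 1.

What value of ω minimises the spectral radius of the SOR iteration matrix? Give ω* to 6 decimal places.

ω* = 1.934659

ρ_J = max_k |cos(kπ/93)| = cos(π/93) = 0.999429
1 − cos²(π/93) = sin²(π/93) ⇒ √(1−ρ_J²) = sin(π/93) = 0.0337741.
ω* = 2 / (1 + 0.0337741) = 2 / 1.0337741 ≈ 1.934659.
[ρ_SOR] ω* − 1 = 0.934659.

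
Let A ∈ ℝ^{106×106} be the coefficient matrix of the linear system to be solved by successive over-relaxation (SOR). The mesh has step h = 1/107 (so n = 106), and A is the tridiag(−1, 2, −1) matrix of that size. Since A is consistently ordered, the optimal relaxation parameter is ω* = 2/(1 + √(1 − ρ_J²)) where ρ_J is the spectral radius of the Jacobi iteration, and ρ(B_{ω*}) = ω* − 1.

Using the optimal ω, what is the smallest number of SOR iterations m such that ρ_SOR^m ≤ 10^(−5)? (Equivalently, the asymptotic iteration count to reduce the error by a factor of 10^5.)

[ρ_J] n=106: ρ(B_J) = cos(π/(n+1)) = cos(π/107) = 0.9995690.
√(1−ρ_J²) = |sin(π/107)| = 0.0293565
ω* = 2 / (1 + 0.0293565) = 2 / 1.0293565 ≈ 1.9429615.
Hence ρ(B_{ω*}) = 1.9429615 − 1 = 0.9429615.
5·ln10 = 11.5129; −ln(0.9429615) = 0.0587298; m = ⌈11.5129/0.0587298⌉ = ⌈196.032⌉ = 197.

m = 197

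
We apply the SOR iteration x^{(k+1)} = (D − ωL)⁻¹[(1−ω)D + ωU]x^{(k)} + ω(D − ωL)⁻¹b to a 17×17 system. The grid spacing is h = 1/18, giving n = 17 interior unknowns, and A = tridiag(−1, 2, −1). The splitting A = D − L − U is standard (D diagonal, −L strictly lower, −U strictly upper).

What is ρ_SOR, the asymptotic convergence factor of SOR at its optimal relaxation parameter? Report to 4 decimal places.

With n=17, ρ(Jacobi) = cos(π/18) = 0.9848.
1 − cos²(π/18) = sin²(π/18) ⇒ √(1−ρ_J²) = sin(π/18) = 0.17365.
Young: ω* = 2/(1+√(1−ρ_J²)) = 2/(1+0.17365) = 2/1.17365 = 1.7041.
ρ_SOR = ω* − 1 = 1.7041 − 1 = 0.7041.

ρ_SOR = 0.7041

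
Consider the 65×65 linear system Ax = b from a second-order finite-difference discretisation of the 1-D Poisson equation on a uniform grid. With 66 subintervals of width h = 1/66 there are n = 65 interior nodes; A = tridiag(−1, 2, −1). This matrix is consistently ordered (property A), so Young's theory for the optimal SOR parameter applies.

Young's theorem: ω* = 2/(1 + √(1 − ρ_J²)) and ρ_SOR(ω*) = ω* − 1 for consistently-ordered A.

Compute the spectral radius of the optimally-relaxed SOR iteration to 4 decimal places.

ρ_J = max_k |cos(kπ/66)| = cos(π/66) = 0.9989
1 − cos²(π/66) = sin²(π/66) ⇒ √(1−ρ_J²) = sin(π/66) = 0.04758.
Young: ω* = 2/(1+√(1−ρ_J²)) = 2/(1+0.04758) = 2/1.04758 = 1.9092.
ρ_SOR = ω* − 1 = 1.9092 − 1 = 0.9092.

ρ_SOR = 0.9092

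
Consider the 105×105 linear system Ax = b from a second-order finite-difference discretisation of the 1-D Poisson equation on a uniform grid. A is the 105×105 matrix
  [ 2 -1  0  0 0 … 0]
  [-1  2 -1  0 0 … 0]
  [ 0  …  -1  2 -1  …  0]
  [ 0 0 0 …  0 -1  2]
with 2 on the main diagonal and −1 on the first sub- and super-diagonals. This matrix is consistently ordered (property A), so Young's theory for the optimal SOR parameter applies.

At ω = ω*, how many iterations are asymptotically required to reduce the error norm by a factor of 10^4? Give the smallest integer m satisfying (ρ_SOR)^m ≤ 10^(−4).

½·tridiag(1,0,1) at n=105: λ_k = cos(kπ/106); max |λ| at k=1 ⇒ ρ_J = cos(π/106) ≈ 0.9995608.
root = sin(π/106) = 0.0296333  (since 1−cos² = sin²).
Young: ω* = 2/(1+√(1−ρ_J²)) = 2/(1+0.0296333) = 2/1.0296333 = 1.9424391.
ρ_SOR = ω* − 1 = 1.9424391 − 1 = 0.9424391.
4·ln10 = 9.21034; −ln(0.9424391) = 0.059284; m = ⌈9.21034/0.059284⌉ = ⌈155.360⌉ = 156.

m = 156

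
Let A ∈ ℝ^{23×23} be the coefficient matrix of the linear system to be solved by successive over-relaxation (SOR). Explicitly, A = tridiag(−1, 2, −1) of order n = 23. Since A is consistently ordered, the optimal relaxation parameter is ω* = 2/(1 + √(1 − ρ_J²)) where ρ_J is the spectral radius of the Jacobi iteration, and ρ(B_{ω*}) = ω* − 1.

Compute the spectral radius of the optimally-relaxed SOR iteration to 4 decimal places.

ρ_SOR = 0.7691

½·tridiag(1,0,1) at n=23: λ_k = cos(kπ/24); max |λ| at k=1 ⇒ ρ_J = cos(π/24) ≈ 0.9914.
√(1−ρ_J²) = |sin(π/24)| = 0.13053
Young: ω* = 2/(1+√(1−ρ_J²)) = 2/(1+0.13053) = 2/1.13053 = 1.7691.
At ω = 1.7691 every |λ(B_ω)| = ω−1, so ρ_SOR = 0.7691.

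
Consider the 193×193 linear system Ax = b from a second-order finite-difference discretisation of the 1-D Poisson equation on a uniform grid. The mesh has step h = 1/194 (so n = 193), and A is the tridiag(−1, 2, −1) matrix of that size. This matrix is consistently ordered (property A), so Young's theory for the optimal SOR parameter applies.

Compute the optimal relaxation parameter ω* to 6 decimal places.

ω* = 1.968130

B_J for the 193×193 system has eigenvalues cos(kπ/194); ρ_J = cos(π/194) = 0.999869.
root = sin(π/194) = 0.0161931  (since 1−cos² = sin²).
Then 2/(1+√(1−ρ_J²)) = 2/(1+0.0161931); ω* = 2/1.0161931 = 1.968130.
ρ(B_{ω*}) = ω*−1 = 0.968130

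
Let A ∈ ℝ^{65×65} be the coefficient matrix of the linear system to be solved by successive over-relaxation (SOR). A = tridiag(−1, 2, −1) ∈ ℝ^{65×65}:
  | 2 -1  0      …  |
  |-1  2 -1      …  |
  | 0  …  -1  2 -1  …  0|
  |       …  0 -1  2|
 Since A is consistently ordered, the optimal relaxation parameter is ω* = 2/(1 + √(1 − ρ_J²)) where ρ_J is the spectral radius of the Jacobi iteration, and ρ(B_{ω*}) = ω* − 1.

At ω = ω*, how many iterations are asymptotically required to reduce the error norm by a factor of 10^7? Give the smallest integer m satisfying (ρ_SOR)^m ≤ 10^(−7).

m = 170

[ρ_J] n=65: ρ(B_J) = cos(π/(n+1)) = cos(π/66) = 0.9988673.
√(1−ρ_J²) simplifies to sin(π/66) = 0.0475819.
Then 2/(1+√(1−ρ_J²)) = 2/(1+0.0475819); ω* = 2/1.0475819 = 1.9091586.
and ρ(B_{ω*}) = 1.9091586 − 1 = 0.9091586.
m ≥ 7·ln10 / (−ln 0.9091586) = 169.244; smallest integer m = 170.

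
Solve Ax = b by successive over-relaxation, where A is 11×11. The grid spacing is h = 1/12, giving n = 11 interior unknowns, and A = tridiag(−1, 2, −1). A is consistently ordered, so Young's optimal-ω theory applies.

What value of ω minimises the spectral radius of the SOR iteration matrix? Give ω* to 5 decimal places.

[ρ_J] n=11: ρ(B_J) = cos(π/(n+1)) = cos(π/12) = 0.96593.
√(1 − cos²(π/12)) = sin(π/12) ≈ 0.258819.
Then 2/(1+√(1−ρ_J²)) = 2/(1+0.258819); ω* = 2/1.258819 = 1.58879.
Hence ρ(B_{ω*}) = 1.58879 − 1 = 0.58879.

ω* = 1.58879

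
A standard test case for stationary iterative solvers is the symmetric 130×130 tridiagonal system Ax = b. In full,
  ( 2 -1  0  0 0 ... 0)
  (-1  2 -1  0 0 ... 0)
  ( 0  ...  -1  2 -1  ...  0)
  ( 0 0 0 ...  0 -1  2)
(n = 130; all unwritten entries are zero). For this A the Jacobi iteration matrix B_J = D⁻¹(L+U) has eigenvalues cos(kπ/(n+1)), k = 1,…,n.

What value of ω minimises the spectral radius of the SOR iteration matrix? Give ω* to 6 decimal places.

With n=130, ρ(Jacobi) = cos(π/131) = 0.999712.
√(1−ρ_J²) simplifies to sin(π/131) = 0.0239793.
ω* = 2/(1+0.0239793) = 1.953164
ρ_SOR = ω* − 1 ≈ 0.953164.

ω* = 1.953164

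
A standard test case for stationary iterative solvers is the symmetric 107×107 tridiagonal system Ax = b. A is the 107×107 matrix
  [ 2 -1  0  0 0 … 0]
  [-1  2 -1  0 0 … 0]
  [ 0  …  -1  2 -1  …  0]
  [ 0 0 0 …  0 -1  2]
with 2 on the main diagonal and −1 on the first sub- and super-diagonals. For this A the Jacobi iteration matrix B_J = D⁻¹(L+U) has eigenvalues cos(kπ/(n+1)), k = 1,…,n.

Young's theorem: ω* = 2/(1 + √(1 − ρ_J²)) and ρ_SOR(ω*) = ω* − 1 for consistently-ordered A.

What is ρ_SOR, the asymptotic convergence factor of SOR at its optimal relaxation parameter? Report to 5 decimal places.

n=107: λ(B_J) = 1 − λ(A)/2 = cos(kπ/108); k=1 gives ρ_J = 0.99958.
√(1 − cos²(π/108)) = sin(π/108) ≈ 0.029085.
Young: ω* = 2/(1+√(1−ρ_J²)) = 2/(1+0.029085) = 2/1.029085 = 1.94347.
[ρ_SOR] ω* − 1 = 0.94347.

ρ_SOR = 0.94347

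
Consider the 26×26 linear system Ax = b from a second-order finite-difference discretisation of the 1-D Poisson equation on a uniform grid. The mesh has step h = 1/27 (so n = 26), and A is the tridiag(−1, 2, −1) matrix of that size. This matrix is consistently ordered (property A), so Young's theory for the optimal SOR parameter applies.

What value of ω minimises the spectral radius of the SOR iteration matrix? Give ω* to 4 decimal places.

B_J for the 26×26 system has eigenvalues cos(kπ/27); ρ_J = cos(π/27) = 0.9932.
√(1−ρ_J²) = |sin(π/27)| = 0.11609
So ω* = 2/1.11609 = 1.7920 (Young).
Hence ρ(B_{ω*}) = 1.7920 − 1 = 0.7920.

ω* = 1.7920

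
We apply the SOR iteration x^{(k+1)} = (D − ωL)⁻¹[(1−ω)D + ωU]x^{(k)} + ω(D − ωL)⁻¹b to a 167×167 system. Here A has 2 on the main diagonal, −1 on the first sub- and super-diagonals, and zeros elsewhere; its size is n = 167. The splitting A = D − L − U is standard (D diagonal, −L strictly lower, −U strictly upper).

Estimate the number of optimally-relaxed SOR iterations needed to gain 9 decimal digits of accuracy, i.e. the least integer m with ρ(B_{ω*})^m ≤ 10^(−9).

ρ_J = max_k |cos(kπ/168)| = cos(π/168) = 0.9998252
root = sin(π/168) = 0.0186989  (since 1−cos² = sin²).
Young: ω* = 2/(1+√(1−ρ_J²)) = 2/(1+0.0186989) = 2/1.0186989 = 1.9632887.
ρ(B_{ω*}) = ω*−1 = 0.9632887
m ≥ 9·ln10 / (−ln 0.9632887) = 554.068; smallest integer m = 555.

m = 555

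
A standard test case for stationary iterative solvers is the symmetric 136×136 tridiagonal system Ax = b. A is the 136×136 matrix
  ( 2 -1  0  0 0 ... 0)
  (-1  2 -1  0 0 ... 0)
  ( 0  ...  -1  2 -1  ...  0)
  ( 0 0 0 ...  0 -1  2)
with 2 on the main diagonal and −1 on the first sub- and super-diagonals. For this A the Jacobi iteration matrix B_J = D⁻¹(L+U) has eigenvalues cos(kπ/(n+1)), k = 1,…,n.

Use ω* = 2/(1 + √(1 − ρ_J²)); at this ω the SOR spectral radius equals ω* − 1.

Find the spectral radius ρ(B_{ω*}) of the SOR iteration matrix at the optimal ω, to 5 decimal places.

B_J for the 136×136 system has eigenvalues cos(kπ/137); ρ_J = cos(π/137) = 0.99974.
root = sin(π/137) = 0.022929  (since 1−cos² = sin²).
[ω*] 2 ÷ (1 + 0.022929) = 2 ÷ 1.022929 = 1.95517.
ρ(B_{ω*}) = ω*−1 = 0.95517

ρ_SOR = 0.95517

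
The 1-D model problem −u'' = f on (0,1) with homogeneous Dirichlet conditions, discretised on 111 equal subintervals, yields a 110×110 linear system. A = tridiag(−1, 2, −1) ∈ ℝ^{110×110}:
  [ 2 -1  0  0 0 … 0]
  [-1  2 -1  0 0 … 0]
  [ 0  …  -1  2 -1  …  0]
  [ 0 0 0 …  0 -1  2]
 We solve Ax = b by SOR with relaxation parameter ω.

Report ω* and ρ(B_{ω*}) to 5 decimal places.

ω* = 1.94496, ρ_SOR = 0.94496

B_J for the 110×110 system has eigenvalues cos(kπ/111); ρ_J = cos(π/111) = 0.99960.
root = sin(π/111) = 0.028299  (since 1−cos² = sin²).
ω* = 2 / (1 + 0.028299) = 2 / 1.028299 ≈ 1.94496.
[ρ_SOR] ω* − 1 = 0.94496.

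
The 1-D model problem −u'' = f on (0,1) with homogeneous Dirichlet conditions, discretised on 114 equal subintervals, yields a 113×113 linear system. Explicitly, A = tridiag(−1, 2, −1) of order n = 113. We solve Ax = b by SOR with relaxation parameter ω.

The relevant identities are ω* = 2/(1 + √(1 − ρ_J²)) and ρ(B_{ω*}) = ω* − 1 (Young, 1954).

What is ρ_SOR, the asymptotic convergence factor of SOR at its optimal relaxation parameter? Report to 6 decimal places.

½·tridiag(1,0,1) at n=113: λ_k = cos(kπ/114); max |λ| at k=1 ⇒ ρ_J = cos(π/114) ≈ 0.999620.
√(1−ρ_J²) simplifies to sin(π/114) = 0.0275543.
Young: ω* = 2/(1+√(1−ρ_J²)) = 2/(1+0.0275543) = 2/1.0275543 = 1.946369.
ρ(B_{ω*}) = ω*−1 = 0.946369

ρ_SOR = 0.946369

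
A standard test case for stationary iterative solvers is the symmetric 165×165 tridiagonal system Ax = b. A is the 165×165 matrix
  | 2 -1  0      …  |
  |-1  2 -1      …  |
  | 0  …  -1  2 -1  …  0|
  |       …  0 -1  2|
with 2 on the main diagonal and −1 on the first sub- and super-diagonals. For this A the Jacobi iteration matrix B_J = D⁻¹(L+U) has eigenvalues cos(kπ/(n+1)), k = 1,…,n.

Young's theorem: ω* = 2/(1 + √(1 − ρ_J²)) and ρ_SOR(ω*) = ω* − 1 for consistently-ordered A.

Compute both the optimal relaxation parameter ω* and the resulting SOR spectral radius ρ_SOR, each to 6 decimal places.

ω* = 1.962855, ρ_SOR = 0.962855

½·tridiag(1,0,1) at n=165: λ_k = cos(kπ/166); max |λ| at k=1 ⇒ ρ_J = cos(π/166) ≈ 0.999821.
root = sin(π/166) = 0.0189241  (since 1−cos² = sin²).
[ω*] 2 ÷ (1 + 0.0189241) = 2 ÷ 1.0189241 = 1.962855.
[ρ_SOR] ω* − 1 = 0.962855.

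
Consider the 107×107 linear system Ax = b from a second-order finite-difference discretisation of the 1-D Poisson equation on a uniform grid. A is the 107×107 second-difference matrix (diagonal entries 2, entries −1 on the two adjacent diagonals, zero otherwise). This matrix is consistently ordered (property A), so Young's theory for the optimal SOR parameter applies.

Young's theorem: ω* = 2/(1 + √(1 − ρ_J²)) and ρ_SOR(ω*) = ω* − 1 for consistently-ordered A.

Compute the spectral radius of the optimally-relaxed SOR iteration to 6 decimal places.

ρ_SOR = 0.943475

B_J for the 107×107 system has eigenvalues cos(kπ/108); ρ_J = cos(π/108) = 0.999577.
√(1 − cos²(π/108)) = sin(π/108) ≈ 0.0290847.
ω* = 2/(1 + 0.0290847) = 2/1.0290847 = 1.943475.
Hence ρ(B_{ω*}) = 1.943475 − 1 = 0.943475.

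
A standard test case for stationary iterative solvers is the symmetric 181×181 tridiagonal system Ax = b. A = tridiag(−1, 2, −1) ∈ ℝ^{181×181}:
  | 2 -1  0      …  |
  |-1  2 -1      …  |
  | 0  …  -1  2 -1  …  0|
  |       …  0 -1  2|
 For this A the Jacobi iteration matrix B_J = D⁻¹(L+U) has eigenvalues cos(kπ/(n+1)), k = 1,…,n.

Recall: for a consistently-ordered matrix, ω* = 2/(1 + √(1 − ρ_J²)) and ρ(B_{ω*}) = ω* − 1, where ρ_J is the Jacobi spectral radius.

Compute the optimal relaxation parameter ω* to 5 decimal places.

ω* = 1.96606

B_J for the 181×181 system has eigenvalues cos(kπ/182); ρ_J = cos(π/182) = 0.99985.
√(1 − cos²(π/182)) = sin(π/182) ≈ 0.017261.
So ω* = 2/1.017261 = 1.96606 (Young).
ρ(B_{ω*}) = ω*−1 = 0.96606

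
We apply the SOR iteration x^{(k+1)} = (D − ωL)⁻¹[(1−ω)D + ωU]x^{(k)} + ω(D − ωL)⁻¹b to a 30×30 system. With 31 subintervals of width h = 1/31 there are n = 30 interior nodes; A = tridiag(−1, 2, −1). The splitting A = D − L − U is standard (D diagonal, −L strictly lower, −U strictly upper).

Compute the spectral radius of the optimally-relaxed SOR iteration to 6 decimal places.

ρ_J = max_k |cos(kπ/31)| = cos(π/31) = 0.994869
√(1 − cos²(π/31)) = sin(π/31) ≈ 0.1011683.
ω* = 2/(1+0.1011683) = 1.816253
At ω = 1.816253 every |λ(B_ω)| = ω−1, so ρ_SOR = 0.816253.

ρ_SOR = 0.816253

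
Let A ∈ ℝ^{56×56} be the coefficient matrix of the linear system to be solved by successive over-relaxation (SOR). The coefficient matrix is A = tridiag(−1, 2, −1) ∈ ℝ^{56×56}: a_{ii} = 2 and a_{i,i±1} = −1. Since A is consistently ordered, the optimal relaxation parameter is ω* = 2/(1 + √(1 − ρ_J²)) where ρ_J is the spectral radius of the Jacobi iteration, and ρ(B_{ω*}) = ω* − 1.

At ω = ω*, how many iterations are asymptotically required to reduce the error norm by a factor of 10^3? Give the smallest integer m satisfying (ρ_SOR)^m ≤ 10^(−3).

B_J for the 56×56 system has eigenvalues cos(kπ/57); ρ_J = cos(π/57) = 0.9984815.
√(1 − cos²(π/57)) = sin(π/57) ≈ 0.0550878.
ω* = 2 / (1 + 0.0550878) = 2 / 1.0550878 ≈ 1.8955768.
[ρ_SOR] ω* − 1 = 0.8955768.
Need (0.8955768)^m ≤ 10^(−3): m ≥ 3·ln10/|ln 0.8955768| = 6.90776/0.110287 = 62.634 ⇒ m = 63.

m = 63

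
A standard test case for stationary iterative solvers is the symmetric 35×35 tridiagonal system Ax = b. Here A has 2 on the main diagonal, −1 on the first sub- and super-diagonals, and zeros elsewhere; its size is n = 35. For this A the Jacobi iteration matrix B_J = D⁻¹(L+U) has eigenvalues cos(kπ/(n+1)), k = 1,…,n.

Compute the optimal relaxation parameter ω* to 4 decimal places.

ω* = 1.8397

½·tridiag(1,0,1) at n=35: λ_k = cos(kπ/36); max |λ| at k=1 ⇒ ρ_J = cos(π/36) ≈ 0.9962.
1 − cos²(π/36) = sin²(π/36) ⇒ √(1−ρ_J²) = sin(π/36) = 0.08716.
[ω*] 2 ÷ (1 + 0.08716) = 2 ÷ 1.08716 = 1.8397.
Hence ρ(B_{ω*}) = 1.8397 − 1 = 0.8397.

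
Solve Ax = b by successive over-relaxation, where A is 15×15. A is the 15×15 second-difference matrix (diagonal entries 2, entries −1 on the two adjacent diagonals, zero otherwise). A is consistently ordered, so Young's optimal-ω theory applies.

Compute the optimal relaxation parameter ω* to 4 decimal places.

ω* = 1.6735

n=15: λ(B_J) = 1 − λ(A)/2 = cos(kπ/16); k=1 gives ρ_J = 0.9808.
√(1 − cos²(π/16)) = sin(π/16) ≈ 0.19509.
ω* = 2 / (1 + 0.19509) = 2 / 1.19509 ≈ 1.6735.
[ρ_SOR] ω* − 1 = 0.6735.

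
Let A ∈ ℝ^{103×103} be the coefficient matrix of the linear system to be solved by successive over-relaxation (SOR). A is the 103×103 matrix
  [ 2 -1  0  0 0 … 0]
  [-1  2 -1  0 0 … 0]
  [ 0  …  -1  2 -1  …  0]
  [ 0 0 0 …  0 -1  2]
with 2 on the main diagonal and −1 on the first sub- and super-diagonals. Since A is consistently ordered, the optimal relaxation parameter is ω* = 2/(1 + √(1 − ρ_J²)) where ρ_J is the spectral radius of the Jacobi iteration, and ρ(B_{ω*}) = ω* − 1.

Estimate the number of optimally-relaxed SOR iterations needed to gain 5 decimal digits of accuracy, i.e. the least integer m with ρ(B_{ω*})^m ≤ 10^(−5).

n=103: λ(B_J) = 1 − λ(A)/2 = cos(kπ/104); k=1 gives ρ_J = 0.9995438.
√(1−ρ_J²) simplifies to sin(π/104) = 0.0302030.
ω* = 2/(1 + 0.0302030) = 2/1.0302030 = 1.9413650.
ρ(B_{ω*}) = ω*−1 = 0.9413650
ρ_SOR^m ≤ 10^(−5) ⇔ m ≥ 5·ln10/(−ln 0.9413650) = 11.5129/0.0604243 = 190.534; m = ⌈190.534⌉ = 191.

m = 191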